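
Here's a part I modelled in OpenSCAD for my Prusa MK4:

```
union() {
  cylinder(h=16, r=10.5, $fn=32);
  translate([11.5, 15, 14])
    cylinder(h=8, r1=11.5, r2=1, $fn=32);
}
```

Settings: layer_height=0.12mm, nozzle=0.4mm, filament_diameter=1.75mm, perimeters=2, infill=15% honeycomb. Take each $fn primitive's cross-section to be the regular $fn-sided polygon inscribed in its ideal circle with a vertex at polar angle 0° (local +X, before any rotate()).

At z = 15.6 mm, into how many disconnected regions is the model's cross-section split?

1

At z = 15.6 mm: the r=10.5 cylinder gives a regular 32-gon of circumradius 10.5 (constant along its height); the cone at (11.5, 15) (r1=11.5→r2=1) has section circumradius 9.400 here — a regular 32-gon; Combining (union): the regions partially overlap (shared area 3.77 mm²), so overlapping operands fuse into one piece — 1 connected region. The result has 1 disconnected region.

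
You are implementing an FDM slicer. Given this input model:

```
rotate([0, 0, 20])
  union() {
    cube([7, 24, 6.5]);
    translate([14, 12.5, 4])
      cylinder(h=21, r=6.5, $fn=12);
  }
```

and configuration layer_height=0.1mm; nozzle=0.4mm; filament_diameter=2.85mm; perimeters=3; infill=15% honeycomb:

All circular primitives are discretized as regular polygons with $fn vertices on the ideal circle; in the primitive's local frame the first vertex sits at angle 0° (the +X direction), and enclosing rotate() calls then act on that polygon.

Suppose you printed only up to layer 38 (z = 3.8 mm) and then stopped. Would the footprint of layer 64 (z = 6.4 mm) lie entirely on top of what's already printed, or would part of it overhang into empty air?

Compare the two slices. At z = 3.8: the 7×24 cube contributes its full rectangle (area 168.00 mm²); the cylinder at (14, 12.5) does not reach this height (z outside [4, 25]); Taking the union: only the 7×24 cube is present, so the union is just that shape — area = 168.00 mm²; (whole slice rotated 20° about Z — lengths, areas and connectivity unchanged). At z = 6.4: the 7×24 cube contributes its full rectangle (area 168.00 mm²); the r=6.5 cylinder at (14, 12.5) gives a regular 12-gon of circumradius 6.5 (constant along its height) (area = (12/2)·6.500²·sin(360°/12) = 126.75 mm²); Combining (union): the 2 present regions are separate (no shared area or edge), so areas and boundary lengths simply add and each stays a separate island — area = 294.75 mm²; (whole slice rotated 20° about Z — lengths, areas and connectivity unchanged). Checking containment: at z = 6.4 the cross-section extends beyond the z = 3.8 cross-section by about 126.75 mm².

part overhangs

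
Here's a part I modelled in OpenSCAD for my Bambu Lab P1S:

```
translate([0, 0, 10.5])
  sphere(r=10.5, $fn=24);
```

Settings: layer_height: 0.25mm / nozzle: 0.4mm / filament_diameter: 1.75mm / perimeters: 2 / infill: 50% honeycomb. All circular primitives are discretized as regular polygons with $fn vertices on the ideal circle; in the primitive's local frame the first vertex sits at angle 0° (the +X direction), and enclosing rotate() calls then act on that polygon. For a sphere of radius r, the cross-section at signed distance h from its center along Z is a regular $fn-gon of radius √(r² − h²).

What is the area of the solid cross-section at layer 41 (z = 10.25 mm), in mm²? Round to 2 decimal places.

342.22 mm²

At z = 10.25 mm: the sphere: section is a regular 24-gon, circumradius = √(r²−h²) = √(10.5²−0.25²) = 10.497 (area = (24/2)·10.497²·sin(360°/24) = 342.22 mm²). Overall, the cross-section is a single solid region. Net area = 342.22 mm².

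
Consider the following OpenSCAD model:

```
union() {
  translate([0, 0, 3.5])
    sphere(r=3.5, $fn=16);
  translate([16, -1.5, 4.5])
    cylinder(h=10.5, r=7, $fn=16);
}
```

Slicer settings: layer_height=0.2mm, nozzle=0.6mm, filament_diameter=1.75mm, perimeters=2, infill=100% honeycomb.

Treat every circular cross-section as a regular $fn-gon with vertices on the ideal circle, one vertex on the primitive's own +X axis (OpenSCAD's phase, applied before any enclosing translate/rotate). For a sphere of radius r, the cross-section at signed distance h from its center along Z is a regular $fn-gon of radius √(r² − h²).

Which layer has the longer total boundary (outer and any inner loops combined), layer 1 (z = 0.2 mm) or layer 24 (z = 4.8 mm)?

Layer 1 (z = 0.2): the r=3.5 sphere contributes a regular 16-gon of circumradius √(3.5²−3.3²) = 1.166 (perimeter = 2·16·1.166·sin(180°/16) = 7.28 mm); the cylinder at (16, -1.5) does not reach this height (z outside [4.5, 15]); Taking the union: only the r=3.5 sphere is present, so the union is just that shape — boundary = 7.28 mm. So its perimeter = 7.28 mm. Layer 24 (z = 4.8): the sphere: section is a regular 16-gon, circumradius = √(r²−h²) = √(3.5²−1.3²) = 3.250 (perimeter = 2·16·3.250·sin(180°/16) = 20.29 mm); the cylinder at (16, -1.5): section is a regular 16-gon, circumradius r=7 (perimeter = 2·16·7.000·sin(180°/16) = 43.70 mm); Combining (union): the 2 present regions are separate (no shared area or edge), so areas and boundary lengths simply add and each stays a separate island — boundary = 63.99 mm. So its perimeter = 63.99 mm. Layer 24 is larger (63.99 vs 7.28 mm).

layer 24 (z = 4.8 mm)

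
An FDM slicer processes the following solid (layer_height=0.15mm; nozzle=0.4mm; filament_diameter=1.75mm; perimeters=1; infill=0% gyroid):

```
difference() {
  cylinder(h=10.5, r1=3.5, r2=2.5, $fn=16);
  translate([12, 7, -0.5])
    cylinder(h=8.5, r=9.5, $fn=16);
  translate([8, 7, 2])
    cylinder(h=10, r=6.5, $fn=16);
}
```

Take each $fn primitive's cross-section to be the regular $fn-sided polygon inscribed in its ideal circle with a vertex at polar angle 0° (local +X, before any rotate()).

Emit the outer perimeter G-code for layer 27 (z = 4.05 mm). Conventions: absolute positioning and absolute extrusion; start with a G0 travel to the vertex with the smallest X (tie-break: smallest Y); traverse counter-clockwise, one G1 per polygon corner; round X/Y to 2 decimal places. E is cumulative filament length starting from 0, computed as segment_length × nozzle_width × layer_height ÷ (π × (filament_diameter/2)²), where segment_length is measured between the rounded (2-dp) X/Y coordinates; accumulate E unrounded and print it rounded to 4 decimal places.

G0 X-3.11 Y0.00 Z4.05
G1 X-2.88 Y-1.19 E0.0302
G1 X-2.20 Y-2.20 E0.0606
G1 X-1.19 Y-2.88 E0.0910
G1 X0.00 Y-3.11 E0.1212
G1 X1.19 Y-2.88 E0.1514
G1 X2.20 Y-2.20 E0.1818
G1 X2.88 Y-1.19 E0.2122
G1 X3.11 Y0.00 E0.2424
G1 X2.88 Y1.19 E0.2727
G1 X2.20 Y2.20 E0.3030
G1 X1.19 Y2.88 E0.3334
G1 X0.00 Y3.11 E0.3636
G1 X-1.19 Y2.88 E0.3939
G1 X-2.20 Y2.20 E0.4242
G1 X-2.88 Y1.19 E0.4546
G1 X-3.11 Y0.00 E0.4849

At z = 4.05 mm: the cone contributes a regular 16-gon of circumradius 3.114 (interpolated between r1=3.5 and r2=2.5 at t=0.386); the r=9.5 cylinder at (12, 7) contributes a regular 16-gon of circumradius 9.5; the cylinder at (8, 7): section is a regular 16-gon, circumradius r=6.5; Taking the first minus the rest: starting from the cone, the r=9.5 cylinder at (12, 7) misses the remaining region (no effect); the r=6.5 cylinder at (8, 7) misses the remaining region (no effect) — 1 connected region. The outline is a single polygon with 16 vertices. Extrusion per mm of travel: 0.4 × 0.15 / (π × 0.875²) = 0.024945. Accumulating E over each segment gives final E = 0.4849.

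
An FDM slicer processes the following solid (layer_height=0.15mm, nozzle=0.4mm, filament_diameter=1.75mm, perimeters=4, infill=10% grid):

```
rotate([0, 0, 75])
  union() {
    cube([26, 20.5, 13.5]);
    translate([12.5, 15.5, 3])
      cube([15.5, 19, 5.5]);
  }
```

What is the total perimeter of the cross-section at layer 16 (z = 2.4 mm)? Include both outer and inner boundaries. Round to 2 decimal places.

93.00 mm

At z = 2.4 mm: the cube is present — its section is the full 26×20.5 rectangle (perimeter 93.00 mm); the cube at (12.5, 15.5) is absent (z outside [3, 8.5]); Taking the union: only the 26×20.5 cube is present, so the union is just that shape — boundary = 93.00 mm; (rotated 75° about Z; rotation is an isometry so areas/perimeters/island counts are preserved). Overall, the cross-section is a single solid region. Total boundary length (outer) = 93.00 mm.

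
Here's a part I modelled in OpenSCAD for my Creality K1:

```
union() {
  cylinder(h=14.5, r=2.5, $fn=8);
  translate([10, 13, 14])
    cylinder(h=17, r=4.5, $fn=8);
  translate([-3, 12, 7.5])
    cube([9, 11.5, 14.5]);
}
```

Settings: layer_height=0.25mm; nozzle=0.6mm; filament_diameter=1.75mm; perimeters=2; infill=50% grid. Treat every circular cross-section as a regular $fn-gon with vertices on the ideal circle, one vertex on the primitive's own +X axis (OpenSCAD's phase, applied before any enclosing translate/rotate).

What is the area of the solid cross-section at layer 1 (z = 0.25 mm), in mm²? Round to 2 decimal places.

17.68 mm²

At z = 0.25 mm: the cylinder: section is a regular 8-gon, circumradius r=2.5 (area = (8/2)·2.500²·sin(360°/8) = 17.68 mm²); the cylinder at (10, 13) is not intersected at this z (z outside [14, 31]); the cube at (-3, 12) is not intersected at this z (z outside [7.5, 22]); Merging all regions: only the r=2.5 cylinder is present, so the union is just that shape — area = 17.68 mm². Overall, the cross-section is a single solid region. Net area = 17.68 mm².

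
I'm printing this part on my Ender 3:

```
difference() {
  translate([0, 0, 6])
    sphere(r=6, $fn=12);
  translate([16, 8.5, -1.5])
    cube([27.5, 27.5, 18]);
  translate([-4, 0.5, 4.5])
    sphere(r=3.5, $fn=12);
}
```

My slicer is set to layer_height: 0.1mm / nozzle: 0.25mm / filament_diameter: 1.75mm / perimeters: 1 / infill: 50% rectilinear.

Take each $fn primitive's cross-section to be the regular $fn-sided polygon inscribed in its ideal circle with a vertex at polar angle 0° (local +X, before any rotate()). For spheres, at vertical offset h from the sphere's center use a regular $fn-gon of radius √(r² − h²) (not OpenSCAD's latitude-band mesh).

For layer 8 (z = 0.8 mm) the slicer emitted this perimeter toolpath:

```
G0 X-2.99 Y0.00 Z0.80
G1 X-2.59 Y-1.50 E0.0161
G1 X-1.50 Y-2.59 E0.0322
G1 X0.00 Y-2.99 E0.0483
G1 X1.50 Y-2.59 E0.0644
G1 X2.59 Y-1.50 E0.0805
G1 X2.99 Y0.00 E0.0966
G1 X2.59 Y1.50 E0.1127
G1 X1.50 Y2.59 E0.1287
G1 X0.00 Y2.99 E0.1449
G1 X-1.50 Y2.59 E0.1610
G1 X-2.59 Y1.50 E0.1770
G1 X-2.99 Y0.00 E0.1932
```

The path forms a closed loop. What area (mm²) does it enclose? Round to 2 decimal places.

Apply the shoelace formula to the sequence of (X, Y) vertices; enclosed area = 26.86 mm².

26.86 mm²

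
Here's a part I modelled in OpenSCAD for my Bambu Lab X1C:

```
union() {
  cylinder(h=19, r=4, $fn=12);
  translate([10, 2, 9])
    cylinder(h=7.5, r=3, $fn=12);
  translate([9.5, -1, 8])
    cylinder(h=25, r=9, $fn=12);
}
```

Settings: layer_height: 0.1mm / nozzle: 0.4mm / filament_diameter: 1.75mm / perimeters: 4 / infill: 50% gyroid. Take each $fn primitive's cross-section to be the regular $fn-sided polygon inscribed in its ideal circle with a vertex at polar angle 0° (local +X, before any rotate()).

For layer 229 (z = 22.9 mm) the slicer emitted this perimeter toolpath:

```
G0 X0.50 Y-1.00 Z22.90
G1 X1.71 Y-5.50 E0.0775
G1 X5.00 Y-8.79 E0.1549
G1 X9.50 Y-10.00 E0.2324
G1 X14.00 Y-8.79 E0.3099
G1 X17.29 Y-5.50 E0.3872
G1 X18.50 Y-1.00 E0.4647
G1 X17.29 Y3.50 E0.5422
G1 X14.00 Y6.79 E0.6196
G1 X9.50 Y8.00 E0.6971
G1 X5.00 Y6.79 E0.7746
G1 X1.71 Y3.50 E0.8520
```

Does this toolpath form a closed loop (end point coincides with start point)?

no

Start point (G0): (0.50, -1.00). End point (last G1): the path does not return to the start — open.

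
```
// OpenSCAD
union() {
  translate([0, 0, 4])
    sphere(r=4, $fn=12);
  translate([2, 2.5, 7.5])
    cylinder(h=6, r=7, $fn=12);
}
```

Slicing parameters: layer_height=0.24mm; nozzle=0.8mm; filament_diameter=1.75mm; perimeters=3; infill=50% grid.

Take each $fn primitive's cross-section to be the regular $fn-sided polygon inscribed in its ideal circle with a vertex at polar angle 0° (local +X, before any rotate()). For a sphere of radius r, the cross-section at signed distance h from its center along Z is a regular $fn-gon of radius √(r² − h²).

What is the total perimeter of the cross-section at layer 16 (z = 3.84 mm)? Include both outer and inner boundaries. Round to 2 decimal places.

At z = 3.84 mm: the r=4 sphere slices to a regular 12-gon of circumradius 3.997 (√(r²−h²) with h=0.16 from center) (perimeter = 2·12·3.997·sin(180°/12) = 24.83 mm); the cylinder at (2, 2.5) does not reach this height (z outside [7.5, 13.5]); Taking the union: only the r=4 sphere is present, so the union is just that shape — boundary = 24.83 mm. Overall, the cross-section is a single solid region. Total boundary length (outer) = 24.83 mm.

24.83 mm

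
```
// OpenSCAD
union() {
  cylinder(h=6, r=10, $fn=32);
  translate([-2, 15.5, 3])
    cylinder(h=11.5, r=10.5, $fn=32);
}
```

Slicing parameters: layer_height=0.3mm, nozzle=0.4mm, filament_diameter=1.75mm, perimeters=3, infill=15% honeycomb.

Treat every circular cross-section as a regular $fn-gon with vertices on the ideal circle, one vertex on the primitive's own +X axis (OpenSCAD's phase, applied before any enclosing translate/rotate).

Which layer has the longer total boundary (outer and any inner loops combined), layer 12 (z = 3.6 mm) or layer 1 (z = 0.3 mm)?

layer 12 (z = 3.6 mm)

Layer 12 (z = 3.6): the r=10 cylinder contributes a regular 32-gon of circumradius 10 (perimeter = 2·32·10.000·sin(180°/32) = 62.73 mm); the r=10.5 cylinder at (-2, 15.5) contributes a regular 32-gon of circumradius 10.5 (perimeter = 2·32·10.500·sin(180°/32) = 65.87 mm); Merging all regions: the regions partially overlap (shared area 43.27 mm²), so the edge portions inside another operand are dropped and the merged outline is re-measured after clipping — boundary = 99.92 mm. So its perimeter = 99.92 mm. Layer 1 (z = 0.3): the cylinder: section is a regular 32-gon, circumradius r=10 (perimeter = 2·32·10.000·sin(180°/32) = 62.73 mm); the cylinder at (-2, 15.5) is absent (z outside [3, 14.5]); Merging all regions: only the r=10 cylinder is present, so the union is just that shape — boundary = 62.73 mm. So its perimeter = 62.73 mm. Layer 12 is larger (99.92 vs 62.73 mm).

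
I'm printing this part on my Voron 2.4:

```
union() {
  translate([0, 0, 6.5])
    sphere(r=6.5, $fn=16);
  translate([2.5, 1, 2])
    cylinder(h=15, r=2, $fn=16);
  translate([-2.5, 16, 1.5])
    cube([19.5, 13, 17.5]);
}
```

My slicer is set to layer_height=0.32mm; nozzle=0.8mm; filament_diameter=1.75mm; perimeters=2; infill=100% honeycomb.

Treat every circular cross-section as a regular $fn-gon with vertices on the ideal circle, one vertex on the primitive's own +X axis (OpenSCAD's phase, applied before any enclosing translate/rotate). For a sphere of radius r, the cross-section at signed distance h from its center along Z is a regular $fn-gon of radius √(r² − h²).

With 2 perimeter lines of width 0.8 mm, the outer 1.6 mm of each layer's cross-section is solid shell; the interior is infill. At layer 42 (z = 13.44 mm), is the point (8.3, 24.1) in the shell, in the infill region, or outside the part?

infill

At z = 13.44 mm: the sphere does not reach this height (|z−center|=6.940 > r=6.5); the r=2 cylinder at (2.5, 1) contributes a regular 16-gon of circumradius 2; the 19.5×13 cube at (-2.5, 16) contributes its full rectangle; Taking the union: the 2 present regions are separate (no shared area or edge), so areas and boundary lengths simply add and each stays a separate island — 2 connected regions. Overall, the cross-section has 2 separate islands. The nearest boundary edge runs (-2.50, 29.00)→(17.00, 29.00); distance from the point to it = 4.90 mm. (Shell/infill is judged within the island containing the point — the largest one.) The point is inside the cross-section and 4.90 mm from the nearest boundary — more than the 1.6 mm shell width (2 × 0.8), so it's in the infill interior.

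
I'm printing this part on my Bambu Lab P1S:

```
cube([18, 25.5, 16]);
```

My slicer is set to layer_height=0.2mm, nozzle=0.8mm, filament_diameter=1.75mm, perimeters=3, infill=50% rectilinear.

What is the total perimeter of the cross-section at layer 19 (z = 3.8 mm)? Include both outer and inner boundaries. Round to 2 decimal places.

87.00 mm

At z = 3.8 mm: the 18×25.5 cube contributes its full rectangle (perimeter 87.00 mm). Overall, the cross-section is a single solid region. Total boundary length (outer) = 87.00 mm.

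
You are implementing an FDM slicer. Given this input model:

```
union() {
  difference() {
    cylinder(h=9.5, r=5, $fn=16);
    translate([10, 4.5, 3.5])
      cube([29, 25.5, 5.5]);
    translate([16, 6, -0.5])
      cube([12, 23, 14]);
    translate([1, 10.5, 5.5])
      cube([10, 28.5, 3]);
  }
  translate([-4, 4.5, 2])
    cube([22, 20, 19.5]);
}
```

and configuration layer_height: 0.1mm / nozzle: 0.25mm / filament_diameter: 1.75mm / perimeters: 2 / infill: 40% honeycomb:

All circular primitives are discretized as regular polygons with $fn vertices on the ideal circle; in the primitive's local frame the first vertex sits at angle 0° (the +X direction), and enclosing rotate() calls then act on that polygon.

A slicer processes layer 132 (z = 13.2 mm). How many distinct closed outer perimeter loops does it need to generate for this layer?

At z = 13.2 mm: the cylinder is absent (z outside [0, 9.5]); the cube at (10, 4.5) does not reach this height (z outside [3.5, 9]); the cube at (16, 6) is present — its section is the full 12×23 rectangle; the cube at (1, 10.5) is not intersected at this z (z outside [5.5, 8.5]); After the difference (first − rest): the first operand is absent here, so nothing remains; the 22×20 cube at (-4, 4.5) contributes its full rectangle; Combining (union): only the 22×20 cube at (-4, 4.5) is present, so the union is just that shape — 1 connected region. The result has 1 disconnected region.

1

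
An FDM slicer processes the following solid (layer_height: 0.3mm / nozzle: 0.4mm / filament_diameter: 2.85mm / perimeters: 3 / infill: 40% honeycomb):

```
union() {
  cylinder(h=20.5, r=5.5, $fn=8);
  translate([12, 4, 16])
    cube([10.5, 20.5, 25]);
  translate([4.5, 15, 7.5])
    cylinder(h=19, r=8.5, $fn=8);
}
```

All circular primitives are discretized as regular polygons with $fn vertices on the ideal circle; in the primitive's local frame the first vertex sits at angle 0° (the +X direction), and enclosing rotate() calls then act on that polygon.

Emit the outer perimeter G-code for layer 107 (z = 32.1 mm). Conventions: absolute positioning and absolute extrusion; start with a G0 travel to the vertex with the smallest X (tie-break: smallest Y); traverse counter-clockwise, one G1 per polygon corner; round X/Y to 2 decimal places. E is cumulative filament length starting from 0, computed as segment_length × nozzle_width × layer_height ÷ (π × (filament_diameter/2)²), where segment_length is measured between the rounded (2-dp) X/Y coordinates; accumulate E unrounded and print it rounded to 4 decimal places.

G0 X12.00 Y4.00 Z32.10
G1 X22.50 Y4.00 E0.1975
G1 X22.50 Y24.50 E0.5831
G1 X12.00 Y24.50 E0.7806
G1 X12.00 Y4.00 E1.1663

At z = 32.1 mm: the cylinder is absent (z outside [0, 20.5]); the cube at (12, 4) is present — its section is the full 10.5×20.5 rectangle; the cylinder at (4.5, 15) does not reach this height (z outside [7.5, 26.5]); Combining (union): only the 10.5×20.5 cube at (12, 4) is present, so the union is just that shape — 1 connected region. The outline is a single polygon with 4 vertices. Extrusion per mm of travel: 0.4 × 0.3 / (π × 1.425²) = 0.018811. Accumulating E over each segment gives final E = 1.1663.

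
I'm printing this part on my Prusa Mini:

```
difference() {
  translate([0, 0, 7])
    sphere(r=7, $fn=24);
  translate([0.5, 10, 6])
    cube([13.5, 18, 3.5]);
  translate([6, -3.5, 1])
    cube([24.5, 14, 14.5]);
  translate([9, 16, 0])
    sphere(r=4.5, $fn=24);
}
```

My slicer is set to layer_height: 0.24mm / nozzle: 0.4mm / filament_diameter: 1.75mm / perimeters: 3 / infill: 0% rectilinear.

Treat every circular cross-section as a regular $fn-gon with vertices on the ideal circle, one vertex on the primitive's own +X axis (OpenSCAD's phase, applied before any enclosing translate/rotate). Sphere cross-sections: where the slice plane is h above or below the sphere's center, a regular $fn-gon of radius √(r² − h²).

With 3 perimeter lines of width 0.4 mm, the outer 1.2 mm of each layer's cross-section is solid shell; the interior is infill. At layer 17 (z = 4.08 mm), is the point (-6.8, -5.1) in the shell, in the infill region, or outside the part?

At z = 4.08 mm: the r=7 sphere contributes a regular 24-gon of circumradius √(7²−2.92²) = 6.362; the cube at (0.5, 10) does not reach this height (z outside [6, 9.5]); the 24.5×14 cube at (6, -3.5) contributes its full rectangle; the sphere at (9, 16): section is a regular 24-gon, circumradius = √(r²−h²) = √(4.5²−4.08²) = 1.898; Subtracting the remaining from the first: starting from the r=7 sphere, the 24.5×14 cube at (6, -3.5) partially overlaps it — only the 0.89 mm² overlap (of its 343.00 mm²) is removed, clipping the outline; the r=4.5 sphere at (9, 16) misses the remaining region (no effect) — 1 connected region. Overall, the cross-section is a single solid region. The nearest boundary edge runs (-4.50, -4.50)→(-5.51, -3.18); distance from the point to it = 2.19 mm. The point is not inside any of the regions above, so it lies outside the cross-section (2.19 mm from the nearest boundary).

outside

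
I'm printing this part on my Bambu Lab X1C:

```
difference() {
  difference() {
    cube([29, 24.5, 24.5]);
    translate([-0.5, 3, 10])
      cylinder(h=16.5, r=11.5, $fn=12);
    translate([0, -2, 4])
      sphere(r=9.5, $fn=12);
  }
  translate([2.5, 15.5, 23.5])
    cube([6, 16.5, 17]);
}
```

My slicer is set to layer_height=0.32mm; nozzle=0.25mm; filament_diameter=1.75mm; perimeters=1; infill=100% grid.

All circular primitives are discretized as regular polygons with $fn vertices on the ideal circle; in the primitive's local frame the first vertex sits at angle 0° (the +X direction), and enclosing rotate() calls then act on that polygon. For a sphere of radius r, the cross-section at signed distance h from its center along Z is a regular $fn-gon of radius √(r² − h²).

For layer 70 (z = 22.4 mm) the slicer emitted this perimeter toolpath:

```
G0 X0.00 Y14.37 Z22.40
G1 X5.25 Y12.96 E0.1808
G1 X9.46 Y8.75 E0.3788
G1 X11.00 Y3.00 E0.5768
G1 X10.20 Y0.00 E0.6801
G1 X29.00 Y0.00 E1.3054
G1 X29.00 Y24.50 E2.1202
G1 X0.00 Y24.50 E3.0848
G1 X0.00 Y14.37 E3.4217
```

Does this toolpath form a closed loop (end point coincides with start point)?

Start point (G0): (0.00, 14.37). End point (last G1): the path returns to the start — closed.

yes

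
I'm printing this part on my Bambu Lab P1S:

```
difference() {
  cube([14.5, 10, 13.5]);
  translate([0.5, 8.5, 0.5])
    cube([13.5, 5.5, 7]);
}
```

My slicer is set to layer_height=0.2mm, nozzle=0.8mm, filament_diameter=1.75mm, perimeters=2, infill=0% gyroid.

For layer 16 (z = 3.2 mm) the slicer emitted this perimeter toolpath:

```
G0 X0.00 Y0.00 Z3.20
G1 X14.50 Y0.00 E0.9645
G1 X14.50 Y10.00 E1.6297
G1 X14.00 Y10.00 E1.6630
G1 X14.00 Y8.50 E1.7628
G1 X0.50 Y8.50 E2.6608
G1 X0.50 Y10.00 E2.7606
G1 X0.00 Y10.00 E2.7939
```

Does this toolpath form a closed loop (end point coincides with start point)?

no

Start point (G0): (0.00, 0.00). End point (last G1): the path does not return to the start — open.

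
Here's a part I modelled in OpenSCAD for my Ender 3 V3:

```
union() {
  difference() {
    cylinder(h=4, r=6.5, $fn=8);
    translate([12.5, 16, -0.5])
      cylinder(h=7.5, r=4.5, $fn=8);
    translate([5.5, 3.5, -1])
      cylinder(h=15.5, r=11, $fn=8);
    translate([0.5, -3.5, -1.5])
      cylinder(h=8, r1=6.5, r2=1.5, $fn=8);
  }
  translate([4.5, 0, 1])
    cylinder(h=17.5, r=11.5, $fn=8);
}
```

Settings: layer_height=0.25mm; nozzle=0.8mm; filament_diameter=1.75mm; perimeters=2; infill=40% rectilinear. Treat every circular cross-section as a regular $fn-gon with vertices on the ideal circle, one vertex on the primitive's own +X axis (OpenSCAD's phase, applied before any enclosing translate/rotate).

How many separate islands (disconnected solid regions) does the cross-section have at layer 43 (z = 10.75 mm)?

At z = 10.75 mm: the cylinder does not reach this height (z outside [0, 4]); the cylinder at (12.5, 16) is not intersected at this z (z outside [-0.5, 7]); the cylinder at (5.5, 3.5): section is a regular 8-gon, circumradius r=11; the cone at (0.5, -3.5) does not reach this height (z outside [-1.5, 6.5]); Taking the first minus the rest: the first operand is absent here, so nothing remains; the r=11.5 cylinder at (4.5, 0) gives a regular 8-gon of circumradius 11.5 (constant along its height); Combining (union): only the r=11.5 cylinder at (4.5, 0) is present, so the union is just that shape — 1 connected region. Overall, the cross-section is a single solid region. Island count = 1.

1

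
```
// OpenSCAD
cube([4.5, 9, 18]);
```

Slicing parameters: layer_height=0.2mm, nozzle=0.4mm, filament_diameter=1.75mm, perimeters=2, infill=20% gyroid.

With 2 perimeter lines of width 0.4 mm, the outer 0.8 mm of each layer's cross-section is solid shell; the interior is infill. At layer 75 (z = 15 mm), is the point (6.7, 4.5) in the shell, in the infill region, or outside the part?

outside

At z = 15 mm: the 4.5×9 cube contributes its full rectangle. Overall, the cross-section is a single solid region. The nearest boundary edge runs (4.50, 0.00)→(4.50, 9.00); distance from the point to it = 2.20 mm. The point is not inside any of the regions above, so it lies outside the cross-section (2.20 mm from the nearest boundary).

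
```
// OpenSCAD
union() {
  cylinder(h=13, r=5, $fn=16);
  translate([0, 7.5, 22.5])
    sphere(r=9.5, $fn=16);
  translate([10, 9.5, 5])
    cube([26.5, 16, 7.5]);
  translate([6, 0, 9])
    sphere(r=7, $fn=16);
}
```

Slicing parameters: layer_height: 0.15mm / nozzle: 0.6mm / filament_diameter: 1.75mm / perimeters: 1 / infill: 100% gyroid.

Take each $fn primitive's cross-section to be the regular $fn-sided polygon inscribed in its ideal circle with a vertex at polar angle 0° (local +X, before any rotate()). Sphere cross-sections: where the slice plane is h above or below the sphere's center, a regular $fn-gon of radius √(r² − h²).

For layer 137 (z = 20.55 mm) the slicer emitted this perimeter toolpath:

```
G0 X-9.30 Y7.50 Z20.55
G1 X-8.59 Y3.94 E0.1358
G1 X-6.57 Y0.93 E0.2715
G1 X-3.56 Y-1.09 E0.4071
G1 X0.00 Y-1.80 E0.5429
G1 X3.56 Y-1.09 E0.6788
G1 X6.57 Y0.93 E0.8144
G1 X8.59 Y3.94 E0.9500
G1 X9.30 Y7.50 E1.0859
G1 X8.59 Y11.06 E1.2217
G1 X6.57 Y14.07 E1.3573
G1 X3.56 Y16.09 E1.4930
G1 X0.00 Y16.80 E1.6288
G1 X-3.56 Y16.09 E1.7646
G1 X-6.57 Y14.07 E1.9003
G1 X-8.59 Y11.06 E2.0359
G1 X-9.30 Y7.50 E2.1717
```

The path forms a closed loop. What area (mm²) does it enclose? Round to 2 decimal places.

264.62 mm²

Apply the shoelace formula to the sequence of (X, Y) vertices; enclosed area = 264.62 mm².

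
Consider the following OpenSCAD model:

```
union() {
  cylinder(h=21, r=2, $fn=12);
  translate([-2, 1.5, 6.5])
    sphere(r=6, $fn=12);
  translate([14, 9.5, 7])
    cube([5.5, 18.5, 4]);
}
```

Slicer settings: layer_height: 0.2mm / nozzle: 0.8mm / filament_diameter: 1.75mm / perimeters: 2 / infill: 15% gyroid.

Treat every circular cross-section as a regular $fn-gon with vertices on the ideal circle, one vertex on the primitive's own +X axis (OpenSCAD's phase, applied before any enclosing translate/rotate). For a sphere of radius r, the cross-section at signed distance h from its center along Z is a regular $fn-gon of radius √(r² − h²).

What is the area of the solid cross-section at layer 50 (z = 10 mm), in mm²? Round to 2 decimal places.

173.00 mm²

At z = 10 mm: the cylinder: section is a regular 12-gon, circumradius r=2 (area = (12/2)·2.000²·sin(360°/12) = 12.00 mm²); the r=6 sphere at (-2, 1.5) slices to a regular 12-gon of circumradius 4.873 (√(r²−h²) with h=3.5 from center) (area = (12/2)·4.873²·sin(360°/12) = 71.25 mm²); the 5.5×18.5 cube at (14, 9.5) contributes its full rectangle (area 101.75 mm²); Taking the union: the regions partially overlap — summed areas 185.00 mm² minus the doubly-counted overlap 12.00 mm² gives 173.00 mm² — area = 173.00 mm². Overall, the cross-section has 2 separate islands. Net area = 173.00 mm².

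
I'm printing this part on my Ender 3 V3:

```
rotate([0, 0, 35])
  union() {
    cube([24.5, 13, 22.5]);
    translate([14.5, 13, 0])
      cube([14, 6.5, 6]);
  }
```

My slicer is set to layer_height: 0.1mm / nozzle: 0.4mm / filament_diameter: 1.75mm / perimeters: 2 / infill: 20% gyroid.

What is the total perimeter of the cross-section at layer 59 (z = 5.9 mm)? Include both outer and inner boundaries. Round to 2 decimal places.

At z = 5.9 mm: the cube (footprint 24.5×13) is included at this height (perimeter 75.00 mm); the cube at (14.5, 13) is present — its section is the full 14×6.5 rectangle (perimeter 41.00 mm); Combining (union): the 2 present regions share edge segments without overlapping in area, so areas simply add but the touching pieces fuse into one outline (the shared edge portions become interior and drop out of the boundary) — boundary = 96.00 mm; (rotated 35° about Z; rotation is an isometry so areas/perimeters/island counts are preserved). Overall, the cross-section is a single solid region. Total boundary length (outer) = 96.00 mm.

96.00 mm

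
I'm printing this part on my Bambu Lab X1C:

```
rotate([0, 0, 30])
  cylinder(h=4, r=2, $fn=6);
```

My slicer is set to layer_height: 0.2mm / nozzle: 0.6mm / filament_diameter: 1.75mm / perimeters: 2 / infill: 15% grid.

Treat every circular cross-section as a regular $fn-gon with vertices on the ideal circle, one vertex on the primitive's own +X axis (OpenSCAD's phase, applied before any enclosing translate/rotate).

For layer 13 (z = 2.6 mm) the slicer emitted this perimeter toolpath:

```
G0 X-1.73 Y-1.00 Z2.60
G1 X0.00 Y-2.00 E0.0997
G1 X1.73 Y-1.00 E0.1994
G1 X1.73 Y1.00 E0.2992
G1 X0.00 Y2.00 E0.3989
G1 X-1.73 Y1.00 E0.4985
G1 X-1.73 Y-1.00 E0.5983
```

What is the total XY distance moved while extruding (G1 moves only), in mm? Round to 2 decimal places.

11.99 mm

Sum the Euclidean lengths of each G1 segment: total = 11.99 mm.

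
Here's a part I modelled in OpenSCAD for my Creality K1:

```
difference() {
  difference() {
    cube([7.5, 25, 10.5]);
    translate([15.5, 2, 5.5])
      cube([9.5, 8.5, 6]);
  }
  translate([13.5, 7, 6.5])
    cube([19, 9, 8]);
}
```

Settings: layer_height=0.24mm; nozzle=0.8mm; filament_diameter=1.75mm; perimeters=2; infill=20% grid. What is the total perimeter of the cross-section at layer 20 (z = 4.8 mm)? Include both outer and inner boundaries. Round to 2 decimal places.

65.00 mm

At z = 4.8 mm: the cube (footprint 7.5×25) is included at this height (perimeter 65.00 mm); the cube at (15.5, 2) is not intersected at this z (z outside [5.5, 11.5]); Taking the first minus the rest: none of the subtracted shapes is present at this height, so the 7.5×25 cube is unchanged — boundary = 65.00 mm; the cube at (13.5, 7) is not intersected at this z (z outside [6.5, 14.5]); After the difference (first − rest): none of the subtracted shapes is present at this height, so the result so far is unchanged — boundary = 65.00 mm. Overall, the cross-section is a single solid region. Total boundary length (outer) = 65.00 mm.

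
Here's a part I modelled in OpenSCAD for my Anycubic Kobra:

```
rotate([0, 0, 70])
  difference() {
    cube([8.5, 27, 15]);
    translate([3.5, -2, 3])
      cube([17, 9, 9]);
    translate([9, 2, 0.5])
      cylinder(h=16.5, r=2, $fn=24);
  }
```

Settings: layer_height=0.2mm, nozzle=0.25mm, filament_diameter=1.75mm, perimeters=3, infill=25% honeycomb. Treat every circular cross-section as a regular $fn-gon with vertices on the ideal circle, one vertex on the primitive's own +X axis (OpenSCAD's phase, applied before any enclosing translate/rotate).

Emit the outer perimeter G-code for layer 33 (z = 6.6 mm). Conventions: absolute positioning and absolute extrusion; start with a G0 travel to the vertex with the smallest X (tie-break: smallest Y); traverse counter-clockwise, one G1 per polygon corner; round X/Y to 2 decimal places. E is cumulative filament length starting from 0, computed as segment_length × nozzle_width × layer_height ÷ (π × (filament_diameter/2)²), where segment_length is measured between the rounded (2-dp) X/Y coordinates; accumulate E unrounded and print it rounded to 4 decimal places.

G0 X-25.37 Y9.23 Z6.60
G1 X0.00 Y0.00 E0.5612
G1 X1.20 Y3.29 E0.6340
G1 X-5.38 Y5.68 E0.7795
G1 X-3.67 Y10.38 E0.8835
G1 X-22.46 Y17.22 E1.2992
G1 X-25.37 Y9.23 E1.4759

At z = 6.6 mm: the 8.5×27 cube contributes its full rectangle; the cube at (3.5, -2) (footprint 17×9) is included at this height; the r=2 cylinder at (9, 2) gives a regular 24-gon of circumradius 2 (constant along its height); Subtracting the remaining from the first: starting from the 8.5×27 cube, the 17×9 cube at (3.5, -2) partially overlaps it — only the 35.00 mm² overlap (of its 153.00 mm²) is removed, clipping the outline; the r=2 cylinder at (9, 2) misses the remaining region (no effect) — 1 connected region; (whole slice rotated 70° about Z — lengths, areas and connectivity unchanged). The outline is a single polygon with 6 vertices. Extrusion per mm of travel: 0.25 × 0.2 / (π × 0.875²) = 0.020788. Accumulating E over each segment gives final E = 1.4759.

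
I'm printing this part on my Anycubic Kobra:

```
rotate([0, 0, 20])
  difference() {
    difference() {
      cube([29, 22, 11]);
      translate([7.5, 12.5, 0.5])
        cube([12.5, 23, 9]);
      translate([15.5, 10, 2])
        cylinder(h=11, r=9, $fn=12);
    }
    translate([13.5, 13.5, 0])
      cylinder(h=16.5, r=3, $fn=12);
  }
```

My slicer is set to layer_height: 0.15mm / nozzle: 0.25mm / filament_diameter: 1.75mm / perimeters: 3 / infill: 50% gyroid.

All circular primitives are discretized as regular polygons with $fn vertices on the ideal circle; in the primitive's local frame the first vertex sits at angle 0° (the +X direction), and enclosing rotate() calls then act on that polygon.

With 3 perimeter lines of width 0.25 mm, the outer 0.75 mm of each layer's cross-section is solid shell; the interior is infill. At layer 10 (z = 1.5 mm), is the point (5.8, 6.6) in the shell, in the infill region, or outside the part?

infill

At z = 1.5 mm: the cube is present — its section is the full 29×22 rectangle; the 12.5×23 cube at (7.5, 12.5) contributes its full rectangle; the cylinder at (15.5, 10) does not reach this height (z outside [2, 13]); Subtracting the remaining from the first: starting from the 29×22 cube, the 12.5×23 cube at (7.5, 12.5) partially overlaps it — only the 118.75 mm² overlap (of its 287.50 mm²) is removed, clipping the outline — 1 connected region; the cylinder at (13.5, 13.5): section is a regular 12-gon, circumradius r=3; Subtracting the remaining from the first: starting from the result so far, the r=3 cylinder at (13.5, 13.5) partially overlaps it — only the 7.77 mm² overlap (of its 27.00 mm²) is removed, clipping the outline — 1 connected region; (whole slice rotated 20° about Z — lengths, areas and connectivity unchanged). Overall, the cross-section is a single solid region. Undo the 20° rotation: the query point maps to (7.708, 4.218) in the un-rotated model frame. The nearest boundary edge runs (29.00, 0.00)→(0.00, 0.00); distance from the point to it = 4.22 mm. The point is inside the cross-section and 4.22 mm from the nearest boundary — more than the 0.75 mm shell width (3 × 0.25), so it's in the infill interior.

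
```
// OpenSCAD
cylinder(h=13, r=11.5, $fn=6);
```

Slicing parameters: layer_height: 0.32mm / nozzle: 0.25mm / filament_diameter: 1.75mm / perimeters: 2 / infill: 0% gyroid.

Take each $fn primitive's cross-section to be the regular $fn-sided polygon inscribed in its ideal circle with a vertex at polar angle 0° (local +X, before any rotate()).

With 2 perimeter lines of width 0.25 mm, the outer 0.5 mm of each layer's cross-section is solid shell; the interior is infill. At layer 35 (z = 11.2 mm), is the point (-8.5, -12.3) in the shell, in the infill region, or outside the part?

outside

At z = 11.2 mm: the r=11.5 cylinder contributes a regular 6-gon of circumradius 11.5. Overall, the cross-section is a single solid region. The nearest boundary edge runs (-11.50, 0.00)→(-5.75, -9.96); distance from the point to it = 3.61 mm. The point is not inside any of the regions above, so it lies outside the cross-section (3.61 mm from the nearest boundary).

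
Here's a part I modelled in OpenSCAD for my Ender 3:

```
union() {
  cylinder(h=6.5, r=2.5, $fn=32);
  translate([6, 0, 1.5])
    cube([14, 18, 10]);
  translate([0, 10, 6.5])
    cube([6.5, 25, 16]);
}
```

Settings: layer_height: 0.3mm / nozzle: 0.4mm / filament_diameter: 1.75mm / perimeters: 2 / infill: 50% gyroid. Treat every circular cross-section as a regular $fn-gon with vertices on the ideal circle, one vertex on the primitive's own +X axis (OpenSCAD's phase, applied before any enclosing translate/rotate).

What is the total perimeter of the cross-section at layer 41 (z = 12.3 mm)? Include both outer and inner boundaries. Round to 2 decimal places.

63.00 mm

At z = 12.3 mm: the cylinder is not intersected at this z (z outside [0, 6.5]); the cube at (6, 0) does not reach this height (z outside [1.5, 11.5]); the cube at (0, 10) (footprint 6.5×25) is included at this height (perimeter 63.00 mm); Combining (union): only the 6.5×25 cube at (0, 10) is present, so the union is just that shape — boundary = 63.00 mm. Overall, the cross-section is a single solid region. Total boundary length (outer) = 63.00 mm.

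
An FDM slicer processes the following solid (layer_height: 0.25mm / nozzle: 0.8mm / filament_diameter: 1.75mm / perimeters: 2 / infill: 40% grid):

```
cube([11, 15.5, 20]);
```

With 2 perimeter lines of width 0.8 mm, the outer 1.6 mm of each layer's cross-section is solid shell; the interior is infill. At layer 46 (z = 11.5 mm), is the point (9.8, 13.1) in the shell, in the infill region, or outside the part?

shell

At z = 11.5 mm: the cube is present — its section is the full 11×15.5 rectangle. Overall, the cross-section is a single solid region. The nearest boundary edge runs (11.00, 0.00)→(11.00, 15.50); distance from the point to it = 1.20 mm. The point is inside the cross-section, 1.20 mm from the nearest boundary — within the 1.6 mm shell band (2 × 0.8).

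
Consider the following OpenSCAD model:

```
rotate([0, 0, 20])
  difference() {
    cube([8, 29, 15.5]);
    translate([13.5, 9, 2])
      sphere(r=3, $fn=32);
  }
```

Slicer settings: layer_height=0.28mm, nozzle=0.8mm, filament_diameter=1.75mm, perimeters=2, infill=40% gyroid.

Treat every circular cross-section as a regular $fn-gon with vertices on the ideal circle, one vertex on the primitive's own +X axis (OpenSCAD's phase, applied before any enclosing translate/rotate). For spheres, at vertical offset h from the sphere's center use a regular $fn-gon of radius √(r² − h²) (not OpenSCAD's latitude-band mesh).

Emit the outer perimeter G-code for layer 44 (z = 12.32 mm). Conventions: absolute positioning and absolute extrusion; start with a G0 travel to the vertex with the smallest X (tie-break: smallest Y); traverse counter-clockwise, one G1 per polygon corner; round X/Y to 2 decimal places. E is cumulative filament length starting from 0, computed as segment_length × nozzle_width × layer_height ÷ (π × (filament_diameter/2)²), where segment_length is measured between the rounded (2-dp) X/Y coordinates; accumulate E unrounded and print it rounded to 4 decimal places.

At z = 12.32 mm: the 8×29 cube contributes its full rectangle; the sphere at (13.5, 9) is not intersected at this z (|z−center|=10.320 > r=3); After the difference (first − rest): none of the subtracted shapes is present at this height, so the 8×29 cube is unchanged — 1 connected region; (whole slice rotated 20° about Z — lengths, areas and connectivity unchanged). The outline is a single polygon with 4 vertices. Extrusion per mm of travel: 0.8 × 0.28 / (π × 0.875²) = 0.093128. Accumulating E over each segment gives final E = 6.8921.

G0 X-9.92 Y27.25 Z12.32
G1 X0.00 Y0.00 E2.7007
G1 X7.52 Y2.74 E3.4460
G1 X-2.40 Y29.99 E6.1467
G1 X-9.92 Y27.25 E6.8921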